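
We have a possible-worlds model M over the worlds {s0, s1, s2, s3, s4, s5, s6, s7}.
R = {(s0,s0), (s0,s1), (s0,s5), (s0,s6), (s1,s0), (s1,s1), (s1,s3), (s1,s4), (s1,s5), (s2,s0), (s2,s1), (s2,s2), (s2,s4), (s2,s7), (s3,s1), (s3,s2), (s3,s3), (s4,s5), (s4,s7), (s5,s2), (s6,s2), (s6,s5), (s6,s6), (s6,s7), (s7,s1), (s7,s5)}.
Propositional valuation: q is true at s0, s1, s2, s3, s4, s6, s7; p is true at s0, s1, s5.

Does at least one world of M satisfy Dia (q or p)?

Yes

Let φ = Dia (q or p). Evaluate φ at each world:
  s0 (successors {s0, s1, s5, s6}): φ is true.
  s1 (successors {s0, s1, s3, s4, s5}): φ is true.
  s2 (successors {s0, s1, s2, s4, s7}): φ is true.
  s3 (successors {s1, s2, s3}): φ is true.
  s4 (successors {s5, s7}): φ is true.
  s5 (successors {s2}): φ is true.
  s6 (successors {s2, s5, s6, s7}): φ is true.
  s7 (successors {s1, s5}): φ is true.
Detail at s0 (witness):
  At s0: Dia (q or p) requires q or p at some successor in {s0, s1, s5, s6}.
    q or p holds at s0, so Dia (q or p) is true at s0.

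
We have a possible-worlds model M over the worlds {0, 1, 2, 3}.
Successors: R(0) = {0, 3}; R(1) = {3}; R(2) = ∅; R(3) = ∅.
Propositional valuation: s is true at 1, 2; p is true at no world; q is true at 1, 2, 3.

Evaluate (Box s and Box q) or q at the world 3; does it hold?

Yes

At 3: Box s and Box q is true, q is true, so (Box s and Box q) or q is true.
  At 3: Box s is true, Box q is true, so Box s and Box q is true.
    At 3: no accessible worlds, so Box s holds vacuously.
    At 3: no accessible worlds, so Box q holds vacuously.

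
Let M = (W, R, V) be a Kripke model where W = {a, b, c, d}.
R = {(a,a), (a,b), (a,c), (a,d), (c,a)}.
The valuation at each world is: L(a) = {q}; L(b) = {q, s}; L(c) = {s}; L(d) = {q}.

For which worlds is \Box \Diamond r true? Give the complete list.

b, d

Recall that \Box ψ holds at a world iff ψ holds at every accessible world, and \Diamond ψ holds iff ψ holds at some accessible world.
Let φ = \Box \Diamond r. Evaluate φ at each world:
  a (successors {a, b, c, d}): φ is false.
  b (successors ∅): φ is true.
  c (successors {a}): φ is false.
  d (successors ∅): φ is true.
For instance, at a:
  At a: \Box \Diamond r requires \Diamond r at every successor {a, b, c, d}.
    \Diamond r fails at a, so \Box \Diamond r is false at a.
      At a: \Diamond r requires r at some successor in {a, b, c, d}.
        At a: r is false.
        At b: r is false.
        At c: r is false.
        At d: r is false.
      So \Diamond r is false at a.
Satisfying worlds: {b, d}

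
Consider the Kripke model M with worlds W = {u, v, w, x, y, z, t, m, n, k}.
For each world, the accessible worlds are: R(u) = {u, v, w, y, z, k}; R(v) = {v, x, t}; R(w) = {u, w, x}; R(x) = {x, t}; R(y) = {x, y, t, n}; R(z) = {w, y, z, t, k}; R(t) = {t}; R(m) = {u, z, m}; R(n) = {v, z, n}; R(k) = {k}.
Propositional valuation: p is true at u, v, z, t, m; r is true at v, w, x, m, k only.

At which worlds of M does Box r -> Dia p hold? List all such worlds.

u, v, w, x, y, z, t, m, n

Recall that Box ψ holds at a world iff ψ holds at every accessible world, and Dia ψ holds iff ψ holds at some accessible world.
Let φ = Box r -> Dia p. Evaluate φ at each world:
  u (successors {u, v, w, y, z, k}): φ is true.
  v (successors {v, x, t}): φ is true.
  w (successors {u, w, x}): φ is true.
  x (successors {x, t}): φ is true.
  y (successors {x, y, t, n}): φ is true.
  z (successors {w, y, z, t, k}): φ is true.
  t (successors {t}): φ is true.
  m (successors {u, z, m}): φ is true.
  n (successors {v, z, n}): φ is true.
  k (successors {k}): φ is false.
For instance, at u:
  At u: Box r is false, Dia p is true, so Box r -> Dia p is true.
    At u: Box r requires r at every successor {u, v, w, y, z, k}.
      r fails at u, so Box r is false at u.
    At u: Dia p requires p at some successor in {u, v, w, y, z, k}.
      p holds at u, so Dia p is true at u.
Satisfying worlds: {u, v, w, x, y, z, t, m, n}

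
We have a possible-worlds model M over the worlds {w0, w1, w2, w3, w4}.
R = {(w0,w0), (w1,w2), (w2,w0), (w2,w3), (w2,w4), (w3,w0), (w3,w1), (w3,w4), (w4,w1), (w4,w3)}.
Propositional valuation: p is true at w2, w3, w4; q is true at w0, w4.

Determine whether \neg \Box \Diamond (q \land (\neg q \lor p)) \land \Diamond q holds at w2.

At w2: \neg \Box \Diamond (q \land (\neg q \lor p)) is true, \Diamond q is true, so \neg \Box \Diamond (q \land (\neg q \lor p)) \land \Diamond q is true.
  At w2: \Box \Diamond (q \land (\neg q \lor p)) is false, so \neg \Box \Diamond (q \land (\neg q \lor p)) is true.
    At w2: \Box \Diamond (q \land (\neg q \lor p)) requires \Diamond (q \land (\neg q \lor p)) at every successor {w0, w3, w4}.
      \Diamond (q \land (\neg q \lor p)) fails at w0, so \Box \Diamond (q \land (\neg q \lor p)) is false at w2.
  At w2: \Diamond q requires q at some successor in {w0, w3, w4}.
    q holds at w0, so \Diamond q is true at w2.

Yes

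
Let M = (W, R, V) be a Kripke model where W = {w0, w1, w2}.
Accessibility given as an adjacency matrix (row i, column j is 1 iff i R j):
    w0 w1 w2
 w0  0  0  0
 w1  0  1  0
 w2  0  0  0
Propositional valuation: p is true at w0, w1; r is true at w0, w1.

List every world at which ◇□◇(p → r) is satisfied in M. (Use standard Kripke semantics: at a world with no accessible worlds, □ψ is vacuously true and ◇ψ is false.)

w1

Recall that □ψ holds at a world iff ψ holds at every accessible world, and ◇ψ holds iff ψ holds at some accessible world.
Let φ = ◇□◇(p → r). Evaluate φ at each world:
  w0 (successors ∅): φ is false.
  w1 (successors {w1}): φ is true.
  w2 (successors ∅): φ is false.
For instance, at w1:
  At w1: ◇□◇(p → r) requires □◇(p → r) at some successor in {w1}.
    □◇(p → r) holds at w1, so ◇□◇(p → r) is true at w1.
      At w1: □◇(p → r) requires ◇(p → r) at every successor {w1}.
        At w1: ◇(p → r) is true.
      So □◇(p → r) is true at w1.
Satisfying worlds: {w1}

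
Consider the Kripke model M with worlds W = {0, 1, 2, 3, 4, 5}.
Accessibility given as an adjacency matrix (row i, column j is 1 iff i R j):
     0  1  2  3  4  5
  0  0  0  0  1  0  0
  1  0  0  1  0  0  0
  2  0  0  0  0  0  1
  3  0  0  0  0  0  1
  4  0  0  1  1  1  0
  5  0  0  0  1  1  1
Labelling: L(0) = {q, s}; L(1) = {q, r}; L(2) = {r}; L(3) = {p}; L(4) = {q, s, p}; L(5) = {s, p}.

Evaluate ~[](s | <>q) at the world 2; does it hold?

Recall that []ψ holds at a world iff ψ holds at every accessible world, and <>ψ holds iff ψ holds at some accessible world.
At 2: [](s | <>q) is true, so ~[](s | <>q) is false.
  At 2: [](s | <>q) requires s | <>q at every successor {5}.
      At 5: s is true, <>q is true, so s | <>q is true.
  So [](s | <>q) is true at 2.

No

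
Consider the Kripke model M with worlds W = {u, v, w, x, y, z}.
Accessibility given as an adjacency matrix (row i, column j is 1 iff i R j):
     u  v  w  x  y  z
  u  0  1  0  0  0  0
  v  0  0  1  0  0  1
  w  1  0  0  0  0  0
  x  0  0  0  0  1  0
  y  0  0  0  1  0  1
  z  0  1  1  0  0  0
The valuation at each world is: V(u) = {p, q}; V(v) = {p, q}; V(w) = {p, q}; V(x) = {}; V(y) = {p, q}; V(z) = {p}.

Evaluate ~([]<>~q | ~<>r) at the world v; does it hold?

At v: []<>~q | ~<>r is true, so ~([]<>~q | ~<>r) is false.
  At v: []<>~q is false, ~<>r is true, so []<>~q | ~<>r is true.
    At v: []<>~q requires <>~q at every successor {w, z}.
      <>~q fails at w, so []<>~q is false at v.
    At v: <>r is false, so ~<>r is true.
      At v: <>r requires r at some successor in {w, z}.
        At w: r is false.
        At z: r is false.
      So <>r is false at v.

No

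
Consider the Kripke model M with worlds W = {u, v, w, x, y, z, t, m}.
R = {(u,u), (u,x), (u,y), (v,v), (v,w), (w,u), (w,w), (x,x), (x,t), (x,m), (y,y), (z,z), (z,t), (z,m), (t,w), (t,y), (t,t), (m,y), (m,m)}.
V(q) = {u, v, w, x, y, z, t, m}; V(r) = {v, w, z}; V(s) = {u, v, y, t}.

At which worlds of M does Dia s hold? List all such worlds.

Recall that Dia ψ holds at a world iff ψ holds at some accessible world.
Let φ = Dia s. Evaluate φ at each world:
  u (successors {u, x, y}): φ is true.
  v (successors {v, w}): φ is true.
  w (successors {u, w}): φ is true.
  x (successors {x, t, m}): φ is true.
  y (successors {y}): φ is true.
  z (successors {z, t, m}): φ is true.
  t (successors {w, y, t}): φ is true.
  m (successors {y, m}): φ is true.
For instance, at v:
  At v: Dia s requires s at some successor in {v, w}.
    s holds at v, so Dia s is true at v.
Satisfying worlds: {u, v, w, x, y, z, t, m}

u, v, w, x, y, z, t, m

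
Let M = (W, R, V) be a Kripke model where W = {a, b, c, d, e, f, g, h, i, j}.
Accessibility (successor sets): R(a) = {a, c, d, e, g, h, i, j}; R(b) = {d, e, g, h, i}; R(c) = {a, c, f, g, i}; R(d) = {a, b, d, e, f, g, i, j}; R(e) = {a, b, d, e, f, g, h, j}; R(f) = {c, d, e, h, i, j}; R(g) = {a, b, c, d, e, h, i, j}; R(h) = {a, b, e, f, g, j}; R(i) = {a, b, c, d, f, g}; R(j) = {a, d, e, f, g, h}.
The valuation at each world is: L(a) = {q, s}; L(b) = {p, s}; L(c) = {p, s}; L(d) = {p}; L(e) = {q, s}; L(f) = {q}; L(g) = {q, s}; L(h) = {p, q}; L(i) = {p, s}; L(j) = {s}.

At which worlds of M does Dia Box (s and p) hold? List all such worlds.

Let φ = Dia Box (s and p). Evaluate φ at each world:
  a (successors {a, c, d, e, g, h, i, j}): φ is false.
  b (successors {d, e, g, h, i}): φ is false.
  c (successors {a, c, f, g, i}): φ is false.
  d (successors {a, b, d, e, f, g, i, j}): φ is false.
  e (successors {a, b, d, e, f, g, h, j}): φ is false.
  f (successors {c, d, e, h, i, j}): φ is false.
  g (successors {a, b, c, d, e, h, i, j}): φ is false.
  h (successors {a, b, e, f, g, j}): φ is false.
  i (successors {a, b, c, d, f, g}): φ is false.
  j (successors {a, d, e, f, g, h}): φ is false.
For instance, at c:
  At c: Dia Box (s and p) requires Box (s and p) at some successor in {a, c, f, g, i}.
    At a: Box (s and p) is false.
    At c: Box (s and p) is false.
    At f: Box (s and p) is false.
    At g: Box (s and p) is false.
    At i: Box (s and p) is false.
  So Dia Box (s and p) is false at c.
Satisfying worlds: none.

none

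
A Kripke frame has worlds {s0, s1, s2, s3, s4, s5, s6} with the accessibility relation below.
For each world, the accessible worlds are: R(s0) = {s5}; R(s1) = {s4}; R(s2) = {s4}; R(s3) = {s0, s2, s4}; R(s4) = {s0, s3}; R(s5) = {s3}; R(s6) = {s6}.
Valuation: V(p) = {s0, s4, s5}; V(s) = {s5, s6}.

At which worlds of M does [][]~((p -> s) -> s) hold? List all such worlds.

s0

Let φ = [][]~((p -> s) -> s). Evaluate φ at each world:
  s0 (successors {s5}): φ is true.
  s1 (successors {s4}): φ is false.
  s2 (successors {s4}): φ is false.
  s3 (successors {s0, s2, s4}): φ is false.
  s4 (successors {s0, s3}): φ is false.
  s5 (successors {s3}): φ is false.
  s6 (successors {s6}): φ is false.
For instance, at s3:
  At s3: [][]~((p -> s) -> s) requires []~((p -> s) -> s) at every successor {s0, s2, s4}.
    []~((p -> s) -> s) fails at s0, so [][]~((p -> s) -> s) is false at s3.
      At s0: []~((p -> s) -> s) requires ~((p -> s) -> s) at every successor {s5}.
        ~((p -> s) -> s) fails at s5, so []~((p -> s) -> s) is false at s0.
Satisfying worlds: {s0}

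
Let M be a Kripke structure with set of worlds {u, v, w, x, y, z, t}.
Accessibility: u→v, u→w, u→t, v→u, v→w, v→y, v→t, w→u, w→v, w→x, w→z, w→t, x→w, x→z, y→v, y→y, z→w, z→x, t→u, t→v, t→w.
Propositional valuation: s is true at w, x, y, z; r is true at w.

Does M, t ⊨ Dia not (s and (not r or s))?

At t: Dia not (s and (not r or s)) requires not (s and (not r or s)) at some successor in {u, v, w}.
  not (s and (not r or s)) holds at u, so Dia not (s and (not r or s)) is true at t.

Yes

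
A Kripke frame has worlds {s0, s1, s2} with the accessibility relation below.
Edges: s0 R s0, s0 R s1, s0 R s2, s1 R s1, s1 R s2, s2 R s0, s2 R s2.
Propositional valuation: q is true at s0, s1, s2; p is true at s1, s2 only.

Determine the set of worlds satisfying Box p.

Let φ = Box p. Evaluate φ at each world:
  s0 (successors {s0, s1, s2}): φ is false.
  s1 (successors {s1, s2}): φ is true.
  s2 (successors {s0, s2}): φ is false.
For instance, at s0:
  At s0: Box p requires p at every successor {s0, s1, s2}.
    p fails at s0, so Box p is false at s0.
Satisfying worlds: {s1}

s1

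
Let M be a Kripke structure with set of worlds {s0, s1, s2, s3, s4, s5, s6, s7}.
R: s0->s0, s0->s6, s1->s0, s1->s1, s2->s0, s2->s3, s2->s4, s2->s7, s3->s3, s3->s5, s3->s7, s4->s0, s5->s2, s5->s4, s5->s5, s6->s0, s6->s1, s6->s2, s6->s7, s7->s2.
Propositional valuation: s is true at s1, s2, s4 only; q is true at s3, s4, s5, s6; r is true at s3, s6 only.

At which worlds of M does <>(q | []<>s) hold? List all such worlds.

Recall that []ψ holds at a world iff ψ holds at every accessible world, and <>ψ holds iff ψ holds at some accessible world.
Let φ = <>(q | []<>s). Evaluate φ at each world:
  s0 (successors {s0, s6}): φ is true.
  s1 (successors {s0, s1}): φ is false.
  s2 (successors {s0, s3, s4, s7}): φ is true.
  s3 (successors {s3, s5, s7}): φ is true.
  s4 (successors {s0}): φ is false.
  s5 (successors {s2, s4, s5}): φ is true.
  s6 (successors {s0, s1, s2, s7}): φ is true.
  s7 (successors {s2}): φ is false.
For instance, at s7:
  At s7: <>(q | []<>s) requires q | []<>s at some successor in {s2}.
    At s2: q | []<>s is false.
  So <>(q | []<>s) is false at s7.
Satisfying worlds: {s0, s2, s3, s5, s6}

s0, s2, s3, s5, s6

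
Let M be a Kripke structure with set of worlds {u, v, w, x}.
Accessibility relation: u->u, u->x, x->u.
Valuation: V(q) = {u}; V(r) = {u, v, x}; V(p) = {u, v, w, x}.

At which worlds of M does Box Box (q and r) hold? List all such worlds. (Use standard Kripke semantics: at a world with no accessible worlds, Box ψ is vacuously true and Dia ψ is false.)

Let φ = Box Box (q and r). Evaluate φ at each world:
  u (successors {u, x}): φ is false.
  v (successors ∅): φ is true.
  w (successors ∅): φ is true.
  x (successors {u}): φ is false.
For instance, at u:
  At u: Box Box (q and r) requires Box (q and r) at every successor {u, x}.
    Box (q and r) fails at u, so Box Box (q and r) is false at u.
      At u: Box (q and r) requires q and r at every successor {u, x}.
        q and r fails at x, so Box (q and r) is false at u.
Satisfying worlds: {v, w}

v, w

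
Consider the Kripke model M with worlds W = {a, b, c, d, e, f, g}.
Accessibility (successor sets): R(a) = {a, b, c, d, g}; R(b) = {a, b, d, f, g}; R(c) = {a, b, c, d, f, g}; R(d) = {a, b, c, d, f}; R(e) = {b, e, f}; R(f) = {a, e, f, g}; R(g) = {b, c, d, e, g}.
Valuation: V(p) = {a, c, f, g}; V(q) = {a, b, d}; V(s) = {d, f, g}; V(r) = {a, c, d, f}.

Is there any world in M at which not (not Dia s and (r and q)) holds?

Recall that Dia ψ holds at a world iff ψ holds at some accessible world.
Let φ = not (not Dia s and (r and q)). Evaluate φ at each world:
  a (successors {a, b, c, d, g}): φ is true.
  b (successors {a, b, d, f, g}): φ is true.
  c (successors {a, b, c, d, f, g}): φ is true.
  d (successors {a, b, c, d, f}): φ is true.
  e (successors {b, e, f}): φ is true.
  f (successors {a, e, f, g}): φ is true.
  g (successors {b, c, d, e, g}): φ is true.
Detail at a (witness):
  At a: not Dia s and (r and q) is false, so not (not Dia s and (r and q)) is true.
    At a: not Dia s is false, r and q is true, so not Dia s and (r and q) is false.
      At a: Dia s is true, so not Dia s is false.

Yes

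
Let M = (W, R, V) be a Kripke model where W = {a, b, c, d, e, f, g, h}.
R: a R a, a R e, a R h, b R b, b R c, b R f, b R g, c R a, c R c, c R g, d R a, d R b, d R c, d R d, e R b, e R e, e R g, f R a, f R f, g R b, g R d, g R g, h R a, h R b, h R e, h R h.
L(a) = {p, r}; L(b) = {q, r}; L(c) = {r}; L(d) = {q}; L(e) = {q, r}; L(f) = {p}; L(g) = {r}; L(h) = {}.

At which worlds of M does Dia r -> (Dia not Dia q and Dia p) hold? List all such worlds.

Let φ = Dia r -> (Dia not Dia q and Dia p). Evaluate φ at each world:
  a (successors {a, e, h}): φ is false.
  b (successors {b, c, f, g}): φ is true.
  c (successors {a, c, g}): φ is true.
  d (successors {a, b, c, d}): φ is true.
  e (successors {b, e, g}): φ is false.
  f (successors {a, f}): φ is true.
  g (successors {b, d, g}): φ is false.
  h (successors {a, b, e, h}): φ is false.
For instance, at f:
  At f: Dia r is true, Dia not Dia q and Dia p is true, so Dia r -> (Dia not Dia q and Dia p) is true.
    At f: Dia r requires r at some successor in {a, f}.
      r holds at a, so Dia r is true at f.
    At f: Dia not Dia q is true, Dia p is true, so Dia not Dia q and Dia p is true.
      At f: Dia not Dia q requires not Dia q at some successor in {a, f}.
        not Dia q holds at f, so Dia not Dia q is true at f.
      At f: Dia p requires p at some successor in {a, f}.
        p holds at a, so Dia p is true at f.
Satisfying worlds: {b, c, d, f}

b, c, d, f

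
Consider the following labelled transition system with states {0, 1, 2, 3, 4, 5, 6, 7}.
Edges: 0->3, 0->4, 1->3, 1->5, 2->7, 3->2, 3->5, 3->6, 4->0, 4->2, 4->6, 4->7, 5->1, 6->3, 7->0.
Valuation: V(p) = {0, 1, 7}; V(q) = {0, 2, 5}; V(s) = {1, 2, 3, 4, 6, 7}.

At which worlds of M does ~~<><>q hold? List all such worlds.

0, 1, 2, 4, 5, 6

Recall that <>ψ holds at a world iff ψ holds at some accessible world.
Let φ = ~~<><>q. Evaluate φ at each world:
  0 (successors {3, 4}): φ is true.
  1 (successors {3, 5}): φ is true.
  2 (successors {7}): φ is true.
  3 (successors {2, 5, 6}): φ is false.
  4 (successors {0, 2, 6, 7}): φ is true.
  5 (successors {1}): φ is true.
  6 (successors {3}): φ is true.
  7 (successors {0}): φ is false.
For instance, at 4:
  At 4: ~<><>q is false, so ~~<><>q is true.
    At 4: <><>q is true, so ~<><>q is false.
      At 4: <><>q requires <>q at some successor in {0, 2, 6, 7}.
        <>q holds at 7, so <><>q is true at 4.
Satisfying worlds: {0, 1, 2, 4, 5, 6}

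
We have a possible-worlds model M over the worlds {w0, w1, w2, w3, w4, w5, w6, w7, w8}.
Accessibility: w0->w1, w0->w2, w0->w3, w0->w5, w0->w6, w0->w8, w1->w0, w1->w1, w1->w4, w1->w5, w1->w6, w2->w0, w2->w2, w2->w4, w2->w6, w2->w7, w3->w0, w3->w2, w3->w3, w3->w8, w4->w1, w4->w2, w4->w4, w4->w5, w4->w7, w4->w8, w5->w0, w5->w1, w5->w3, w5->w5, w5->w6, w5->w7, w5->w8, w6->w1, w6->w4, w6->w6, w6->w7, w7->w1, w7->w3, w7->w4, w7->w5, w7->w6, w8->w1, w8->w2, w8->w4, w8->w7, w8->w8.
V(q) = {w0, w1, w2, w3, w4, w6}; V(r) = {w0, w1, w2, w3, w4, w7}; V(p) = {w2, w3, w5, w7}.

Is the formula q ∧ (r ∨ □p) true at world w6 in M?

At w6: q is true, r ∨ □p is false, so q ∧ (r ∨ □p) is false.
  At w6: r is false, □p is false, so r ∨ □p is false.
    At w6: □p requires p at every successor {w1, w4, w6, w7}.
      p fails at w1, so □p is false at w6.

No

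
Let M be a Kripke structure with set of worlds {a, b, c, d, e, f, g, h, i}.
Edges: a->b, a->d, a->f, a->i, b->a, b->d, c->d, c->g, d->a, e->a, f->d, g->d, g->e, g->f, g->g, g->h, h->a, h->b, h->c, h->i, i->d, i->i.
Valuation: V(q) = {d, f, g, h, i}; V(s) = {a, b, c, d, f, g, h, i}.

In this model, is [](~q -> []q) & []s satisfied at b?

No

At b: [](~q -> []q) is false, []s is true, so [](~q -> []q) & []s is false.
  At b: [](~q -> []q) requires ~q -> []q at every successor {a, d}.
    ~q -> []q fails at a, so [](~q -> []q) is false at b.
      At a: ~q is true, []q is false, so ~q -> []q is false.
  At b: []s requires s at every successor {a, d}.
    At a: s is true.
    At d: s is true.
  So []s is true at b.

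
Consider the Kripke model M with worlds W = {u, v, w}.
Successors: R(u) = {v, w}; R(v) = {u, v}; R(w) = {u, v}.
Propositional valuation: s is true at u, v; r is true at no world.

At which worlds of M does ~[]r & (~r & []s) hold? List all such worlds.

Let φ = ~[]r & (~r & []s). Evaluate φ at each world:
  u (successors {v, w}): φ is false.
  v (successors {u, v}): φ is true.
  w (successors {u, v}): φ is true.
For instance, at v:
  At v: ~[]r is true, ~r & []s is true, so ~[]r & (~r & []s) is true.
    At v: []r is false, so ~[]r is true.
      At v: []r requires r at every successor {u, v}.
        r fails at u, so []r is false at v.
    At v: ~r is true, []s is true, so ~r & []s is true.
      At v: []s requires s at every successor {u, v}.
        At u: s is true.
        At v: s is true.
      So []s is true at v.
Satisfying worlds: {v, w}

v, w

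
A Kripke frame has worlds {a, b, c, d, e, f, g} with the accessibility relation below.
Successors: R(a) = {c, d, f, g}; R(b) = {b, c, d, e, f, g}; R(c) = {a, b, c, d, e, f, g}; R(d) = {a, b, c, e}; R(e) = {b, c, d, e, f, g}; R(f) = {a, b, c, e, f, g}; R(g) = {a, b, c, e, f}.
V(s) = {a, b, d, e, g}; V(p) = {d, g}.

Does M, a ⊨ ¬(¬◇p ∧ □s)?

Yes

At a: ¬◇p ∧ □s is false, so ¬(¬◇p ∧ □s) is true.
  At a: ¬◇p is false, □s is false, so ¬◇p ∧ □s is false.
    At a: ◇p is true, so ¬◇p is false.
      At a: ◇p requires p at some successor in {c, d, f, g}.
        p holds at d, so ◇p is true at a.
    At a: □s requires s at every successor {c, d, f, g}.
      s fails at c, so □s is false at a.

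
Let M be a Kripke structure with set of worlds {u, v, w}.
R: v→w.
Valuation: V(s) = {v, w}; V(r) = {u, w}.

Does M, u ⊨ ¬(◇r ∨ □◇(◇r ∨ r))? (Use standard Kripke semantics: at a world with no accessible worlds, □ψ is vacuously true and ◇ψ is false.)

No

Recall that □ψ holds at a world iff ψ holds at every accessible world, and ◇ψ holds iff ψ holds at some accessible world.
At u: ◇r ∨ □◇(◇r ∨ r) is true, so ¬(◇r ∨ □◇(◇r ∨ r)) is false.
  At u: ◇r is false, □◇(◇r ∨ r) is true, so ◇r ∨ □◇(◇r ∨ r) is true.
    At u: no accessible worlds, so ◇r is false.
    At u: no accessible worlds, so □◇(◇r ∨ r) holds vacuously.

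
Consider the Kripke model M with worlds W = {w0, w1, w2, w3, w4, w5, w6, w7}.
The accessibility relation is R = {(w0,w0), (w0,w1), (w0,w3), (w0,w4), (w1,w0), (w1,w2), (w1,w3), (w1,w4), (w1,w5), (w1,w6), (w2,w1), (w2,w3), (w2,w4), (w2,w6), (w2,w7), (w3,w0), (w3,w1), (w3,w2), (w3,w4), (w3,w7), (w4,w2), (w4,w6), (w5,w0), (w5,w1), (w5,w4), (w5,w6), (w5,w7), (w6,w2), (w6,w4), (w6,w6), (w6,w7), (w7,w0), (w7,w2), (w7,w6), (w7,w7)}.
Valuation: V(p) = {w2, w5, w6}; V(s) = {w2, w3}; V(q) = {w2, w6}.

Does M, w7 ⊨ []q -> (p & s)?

At w7: []q is false, p & s is false, so []q -> (p & s) is true.
  At w7: []q requires q at every successor {w0, w2, w6, w7}.
    q fails at w0, so []q is false at w7.

Yes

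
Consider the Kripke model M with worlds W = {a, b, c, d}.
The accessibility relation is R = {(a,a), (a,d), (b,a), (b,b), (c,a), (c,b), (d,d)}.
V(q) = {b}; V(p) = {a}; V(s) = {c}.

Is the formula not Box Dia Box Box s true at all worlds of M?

Yes

Recall that Box ψ holds at a world iff ψ holds at every accessible world, and Dia ψ holds iff ψ holds at some accessible world.
Let φ = not Box Dia Box Box s. Evaluate φ at each world:
  a (successors {a, d}): φ is true.
  b (successors {a, b}): φ is true.
  c (successors {a, b}): φ is true.
  d (successors {d}): φ is true.
For instance, at d:
  At d: Box Dia Box Box s is false, so not Box Dia Box Box s is true.
    At d: Box Dia Box Box s requires Dia Box Box s at every successor {d}.
      Dia Box Box s fails at d, so Box Dia Box Box s is false at d.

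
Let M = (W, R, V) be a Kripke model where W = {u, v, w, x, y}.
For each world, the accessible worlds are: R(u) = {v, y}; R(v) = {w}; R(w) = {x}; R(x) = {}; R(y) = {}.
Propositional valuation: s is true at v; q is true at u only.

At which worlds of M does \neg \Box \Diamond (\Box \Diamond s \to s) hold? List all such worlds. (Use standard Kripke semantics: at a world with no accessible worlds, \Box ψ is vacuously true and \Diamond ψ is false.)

Let φ = \neg \Box \Diamond (\Box \Diamond s \to s). Evaluate φ at each world:
  u (successors {v, y}): φ is true.
  v (successors {w}): φ is true.
  w (successors {x}): φ is true.
  x (successors ∅): φ is false.
  y (successors ∅): φ is false.
For instance, at w:
  At w: \Box \Diamond (\Box \Diamond s \to s) is false, so \neg \Box \Diamond (\Box \Diamond s \to s) is true.
    At w: \Box \Diamond (\Box \Diamond s \to s) requires \Diamond (\Box \Diamond s \to s) at every successor {x}.
      \Diamond (\Box \Diamond s \to s) fails at x, so \Box \Diamond (\Box \Diamond s \to s) is false at w.
Satisfying worlds: {u, v, w}

u, v, w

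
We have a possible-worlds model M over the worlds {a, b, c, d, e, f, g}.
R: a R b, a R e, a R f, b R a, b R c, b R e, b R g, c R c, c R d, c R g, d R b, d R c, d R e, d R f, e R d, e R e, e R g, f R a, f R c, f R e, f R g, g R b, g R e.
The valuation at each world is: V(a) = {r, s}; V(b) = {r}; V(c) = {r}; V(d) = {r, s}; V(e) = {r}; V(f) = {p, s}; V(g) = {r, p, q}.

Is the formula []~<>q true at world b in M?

No

At b: []~<>q requires ~<>q at every successor {a, c, e, g}.
  ~<>q fails at c, so []~<>q is false at b.
    At c: <>q is true, so ~<>q is false.
      At c: <>q requires q at some successor in {c, d, g}.
        q holds at g, so <>q is true at c.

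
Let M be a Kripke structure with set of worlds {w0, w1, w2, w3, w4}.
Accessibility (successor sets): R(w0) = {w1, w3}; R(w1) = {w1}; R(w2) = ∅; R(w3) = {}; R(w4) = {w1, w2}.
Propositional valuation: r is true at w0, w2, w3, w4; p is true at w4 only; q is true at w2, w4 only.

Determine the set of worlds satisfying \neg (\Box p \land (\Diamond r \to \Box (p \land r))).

w0, w1, w4

Let φ = \neg (\Box p \land (\Diamond r \to \Box (p \land r))). Evaluate φ at each world:
  w0 (successors {w1, w3}): φ is true.
  w1 (successors {w1}): φ is true.
  w2 (successors ∅): φ is false.
  w3 (successors ∅): φ is false.
  w4 (successors {w1, w2}): φ is true.
For instance, at w1:
  At w1: \Box p \land (\Diamond r \to \Box (p \land r)) is false, so \neg (\Box p \land (\Diamond r \to \Box (p \land r))) is true.
    At w1: \Box p is false, \Diamond r \to \Box (p \land r) is true, so \Box p \land (\Diamond r \to \Box (p \land r)) is false.
      At w1: \Box p requires p at every successor {w1}.
        p fails at w1, so \Box p is false at w1.
      At w1: \Diamond r is false, \Box (p \land r) is false, so \Diamond r \to \Box (p \land r) is true.
Satisfying worlds: {w0, w1, w4}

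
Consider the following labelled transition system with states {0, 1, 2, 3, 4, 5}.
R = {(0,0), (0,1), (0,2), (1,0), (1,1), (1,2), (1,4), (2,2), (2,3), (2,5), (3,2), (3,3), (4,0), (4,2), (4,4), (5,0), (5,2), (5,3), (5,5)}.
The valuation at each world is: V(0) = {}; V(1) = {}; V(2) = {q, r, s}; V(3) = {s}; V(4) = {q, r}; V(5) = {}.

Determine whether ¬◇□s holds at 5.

Recall that □ψ holds at a world iff ψ holds at every accessible world, and ◇ψ holds iff ψ holds at some accessible world.
At 5: ◇□s is true, so ¬◇□s is false.
  At 5: ◇□s requires □s at some successor in {0, 2, 3, 5}.
    □s holds at 3, so ◇□s is true at 5.
      At 3: □s requires s at every successor {2, 3}.
        At 2: s is true.
        At 3: s is true.
      So □s is true at 3.

No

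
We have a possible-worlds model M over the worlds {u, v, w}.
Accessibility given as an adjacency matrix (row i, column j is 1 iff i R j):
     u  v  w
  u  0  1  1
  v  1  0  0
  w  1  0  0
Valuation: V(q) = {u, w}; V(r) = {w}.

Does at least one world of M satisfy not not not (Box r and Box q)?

Yes

Let φ = not not not (Box r and Box q). Evaluate φ at each world:
  u (successors {v, w}): φ is true.
  v (successors {u}): φ is true.
  w (successors {u}): φ is true.
Detail at u (witness):
  At u: not not (Box r and Box q) is false, so not not not (Box r and Box q) is true.
    At u: not (Box r and Box q) is true, so not not (Box r and Box q) is false.
      At u: Box r and Box q is false, so not (Box r and Box q) is true.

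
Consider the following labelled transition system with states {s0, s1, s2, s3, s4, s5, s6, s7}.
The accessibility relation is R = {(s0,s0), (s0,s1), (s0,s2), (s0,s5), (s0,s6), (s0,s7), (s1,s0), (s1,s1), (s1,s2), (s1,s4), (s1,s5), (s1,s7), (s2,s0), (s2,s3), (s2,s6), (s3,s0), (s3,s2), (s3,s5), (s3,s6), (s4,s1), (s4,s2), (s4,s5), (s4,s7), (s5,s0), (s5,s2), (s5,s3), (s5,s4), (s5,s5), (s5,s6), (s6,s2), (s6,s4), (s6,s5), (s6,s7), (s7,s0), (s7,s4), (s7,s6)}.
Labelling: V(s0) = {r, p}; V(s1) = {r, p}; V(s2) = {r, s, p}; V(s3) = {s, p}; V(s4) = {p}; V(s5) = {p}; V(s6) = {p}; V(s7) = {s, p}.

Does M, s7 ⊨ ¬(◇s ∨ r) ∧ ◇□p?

Recall that □ψ holds at a world iff ψ holds at every accessible world, and ◇ψ holds iff ψ holds at some accessible world.
At s7: ¬(◇s ∨ r) is true, ◇□p is true, so ¬(◇s ∨ r) ∧ ◇□p is true.
  At s7: ◇s ∨ r is false, so ¬(◇s ∨ r) is true.
    At s7: ◇s is false, r is false, so ◇s ∨ r is false.
      At s7: ◇s requires s at some successor in {s0, s4, s6}.
        At s0: s is false.
        At s4: s is false.
        At s6: s is false.
      So ◇s is false at s7.
  At s7: ◇□p requires □p at some successor in {s0, s4, s6}.
    □p holds at s0, so ◇□p is true at s7.
      At s0: □p requires p at every successor {s0, s1, s2, s5, s6, s7}.
        At s0: p is true.
        At s1: p is true.
        At s2: p is true.
        At s5: p is true.
        At s6: p is true.
        At s7: p is true.
      So □p is true at s0.

Yes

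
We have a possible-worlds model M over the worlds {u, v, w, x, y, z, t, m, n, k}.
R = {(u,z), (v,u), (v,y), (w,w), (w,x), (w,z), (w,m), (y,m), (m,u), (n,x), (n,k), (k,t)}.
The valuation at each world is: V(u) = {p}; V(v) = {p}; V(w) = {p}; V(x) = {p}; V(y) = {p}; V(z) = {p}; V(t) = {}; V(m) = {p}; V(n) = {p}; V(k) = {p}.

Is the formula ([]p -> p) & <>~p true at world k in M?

Recall that []ψ holds at a world iff ψ holds at every accessible world, and <>ψ holds iff ψ holds at some accessible world.
At k: []p -> p is true, <>~p is true, so ([]p -> p) & <>~p is true.
  At k: []p is false, p is true, so []p -> p is true.
    At k: []p requires p at every successor {t}.
      p fails at t, so []p is false at k.
  At k: <>~p requires ~p at some successor in {t}.
    ~p holds at t, so <>~p is true at k.

Yes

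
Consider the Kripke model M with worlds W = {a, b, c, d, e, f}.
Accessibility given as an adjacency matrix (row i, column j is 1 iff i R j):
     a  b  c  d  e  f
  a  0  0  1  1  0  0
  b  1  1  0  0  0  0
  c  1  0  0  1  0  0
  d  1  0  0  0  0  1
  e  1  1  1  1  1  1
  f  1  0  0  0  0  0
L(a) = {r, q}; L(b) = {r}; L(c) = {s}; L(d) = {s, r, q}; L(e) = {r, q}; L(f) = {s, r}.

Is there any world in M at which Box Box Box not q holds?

No

Let φ = Box Box Box not q. Evaluate φ at each world:
  a (successors {c, d}): φ is false.
  b (successors {a, b}): φ is false.
  c (successors {a, d}): φ is false.
  d (successors {a, f}): φ is false.
  e (successors {a, b, c, d, e, f}): φ is false.
  f (successors {a}): φ is false.
For instance, at d:
  At d: Box Box Box not q requires Box Box not q at every successor {a, f}.
    Box Box not q fails at a, so Box Box Box not q is false at d.
      At a: Box Box not q requires Box not q at every successor {c, d}.
        Box not q fails at c, so Box Box not q is false at a.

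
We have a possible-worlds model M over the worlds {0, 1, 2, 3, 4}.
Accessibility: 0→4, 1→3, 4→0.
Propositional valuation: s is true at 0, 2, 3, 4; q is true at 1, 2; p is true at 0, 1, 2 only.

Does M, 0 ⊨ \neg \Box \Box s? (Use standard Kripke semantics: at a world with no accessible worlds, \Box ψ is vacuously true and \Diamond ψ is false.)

At 0: \Box \Box s is true, so \neg \Box \Box s is false.
  At 0: \Box \Box s requires \Box s at every successor {4}.
      At 4: \Box s requires s at every successor {0}.
        At 0: s is true.
      So \Box s is true at 4.
  So \Box \Box s is true at 0.

No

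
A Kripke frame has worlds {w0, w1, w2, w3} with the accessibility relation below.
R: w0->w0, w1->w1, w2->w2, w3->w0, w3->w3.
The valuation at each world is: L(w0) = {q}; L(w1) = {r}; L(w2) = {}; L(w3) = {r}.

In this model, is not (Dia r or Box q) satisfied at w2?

Yes

Recall that Box ψ holds at a world iff ψ holds at every accessible world, and Dia ψ holds iff ψ holds at some accessible world.
At w2: Dia r or Box q is false, so not (Dia r or Box q) is true.
  At w2: Dia r is false, Box q is false, so Dia r or Box q is false.
    At w2: Dia r requires r at some successor in {w2}.
      At w2: r is false.
    So Dia r is false at w2.
    At w2: Box q requires q at every successor {w2}.
      q fails at w2, so Box q is false at w2.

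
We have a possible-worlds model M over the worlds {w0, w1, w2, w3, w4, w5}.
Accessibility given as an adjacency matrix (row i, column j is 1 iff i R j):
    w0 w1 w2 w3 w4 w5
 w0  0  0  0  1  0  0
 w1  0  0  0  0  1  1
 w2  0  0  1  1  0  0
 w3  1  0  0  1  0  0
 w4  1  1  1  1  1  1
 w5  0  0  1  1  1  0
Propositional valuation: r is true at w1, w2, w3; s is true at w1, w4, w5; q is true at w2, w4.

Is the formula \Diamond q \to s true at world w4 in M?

At w4: \Diamond q is true, s is true, so \Diamond q \to s is true.
  At w4: \Diamond q requires q at some successor in {w0, w1, w2, w3, w4, w5}.
    q holds at w2, so \Diamond q is true at w4.

Yes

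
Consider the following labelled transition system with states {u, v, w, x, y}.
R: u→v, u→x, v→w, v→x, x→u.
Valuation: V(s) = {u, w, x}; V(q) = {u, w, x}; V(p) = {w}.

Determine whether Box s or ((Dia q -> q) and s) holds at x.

At x: Box s is true, (Dia q -> q) and s is true, so Box s or ((Dia q -> q) and s) is true.
  At x: Box s requires s at every successor {u}.
    At u: s is true.
  So Box s is true at x.
  At x: Dia q -> q is true, s is true, so (Dia q -> q) and s is true.
    At x: Dia q is true, q is true, so Dia q -> q is true.
      At x: Dia q requires q at some successor in {u}.
        q holds at u, so Dia q is true at x.

Yes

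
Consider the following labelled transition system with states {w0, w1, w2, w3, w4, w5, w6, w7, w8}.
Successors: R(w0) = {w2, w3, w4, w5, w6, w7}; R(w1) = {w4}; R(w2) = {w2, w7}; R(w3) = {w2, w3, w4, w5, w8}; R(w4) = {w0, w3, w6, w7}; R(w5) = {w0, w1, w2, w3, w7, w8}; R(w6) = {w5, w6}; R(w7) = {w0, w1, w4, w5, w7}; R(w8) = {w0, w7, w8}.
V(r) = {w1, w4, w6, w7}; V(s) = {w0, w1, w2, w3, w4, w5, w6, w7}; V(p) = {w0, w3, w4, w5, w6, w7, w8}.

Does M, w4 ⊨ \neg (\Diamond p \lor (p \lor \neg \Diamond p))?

No

At w4: \Diamond p \lor (p \lor \neg \Diamond p) is true, so \neg (\Diamond p \lor (p \lor \neg \Diamond p)) is false.
  At w4: \Diamond p is true, p \lor \neg \Diamond p is true, so \Diamond p \lor (p \lor \neg \Diamond p) is true.
    At w4: \Diamond p requires p at some successor in {w0, w3, w6, w7}.
      p holds at w0, so \Diamond p is true at w4.
    At w4: p is true, \neg \Diamond p is false, so p \lor \neg \Diamond p is true.
      At w4: \Diamond p is true, so \neg \Diamond p is false.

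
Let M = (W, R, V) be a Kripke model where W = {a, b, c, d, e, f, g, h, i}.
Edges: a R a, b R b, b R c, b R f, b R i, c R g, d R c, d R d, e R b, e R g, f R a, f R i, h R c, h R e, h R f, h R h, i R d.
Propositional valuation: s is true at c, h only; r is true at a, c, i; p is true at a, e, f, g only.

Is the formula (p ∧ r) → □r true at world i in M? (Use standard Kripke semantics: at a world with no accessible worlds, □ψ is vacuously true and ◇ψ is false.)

Yes

At i: p ∧ r is false, □r is false, so (p ∧ r) → □r is true.
  At i: □r requires r at every successor {d}.
    r fails at d, so □r is false at i.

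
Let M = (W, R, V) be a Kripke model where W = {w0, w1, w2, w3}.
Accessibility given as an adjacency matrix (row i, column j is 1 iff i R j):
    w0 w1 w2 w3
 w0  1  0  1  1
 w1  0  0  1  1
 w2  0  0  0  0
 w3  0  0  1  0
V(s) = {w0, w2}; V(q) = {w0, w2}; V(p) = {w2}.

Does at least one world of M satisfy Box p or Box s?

Let φ = Box p or Box s. Evaluate φ at each world:
  w0 (successors {w0, w2, w3}): φ is false.
  w1 (successors {w2, w3}): φ is false.
  w2 (successors ∅): φ is true.
  w3 (successors {w2}): φ is true.
Detail at w2 (witness):
  At w2: Box p is true, Box s is true, so Box p or Box s is true.
    At w2: no accessible worlds, so Box p holds vacuously.
    At w2: no accessible worlds, so Box s holds vacuously.

Yes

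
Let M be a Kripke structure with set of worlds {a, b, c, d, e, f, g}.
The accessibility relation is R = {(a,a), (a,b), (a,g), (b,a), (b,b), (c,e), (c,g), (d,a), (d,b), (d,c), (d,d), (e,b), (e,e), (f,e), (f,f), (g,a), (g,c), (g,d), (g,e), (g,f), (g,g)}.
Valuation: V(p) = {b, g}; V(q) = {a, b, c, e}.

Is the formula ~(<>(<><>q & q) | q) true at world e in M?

At e: <>(<><>q & q) | q is true, so ~(<>(<><>q & q) | q) is false.
  At e: <>(<><>q & q) is true, q is true, so <>(<><>q & q) | q is true.
    At e: <>(<><>q & q) requires <><>q & q at some successor in {b, e}.
      <><>q & q holds at b, so <>(<><>q & q) is true at e.

No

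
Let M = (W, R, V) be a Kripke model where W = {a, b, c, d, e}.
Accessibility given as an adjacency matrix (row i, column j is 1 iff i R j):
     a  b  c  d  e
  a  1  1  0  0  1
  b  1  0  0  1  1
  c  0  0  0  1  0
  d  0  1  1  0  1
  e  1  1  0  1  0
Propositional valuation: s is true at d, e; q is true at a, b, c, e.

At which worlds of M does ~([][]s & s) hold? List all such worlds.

a, b, c, d, e

Let φ = ~([][]s & s). Evaluate φ at each world:
  a (successors {a, b, e}): φ is true.
  b (successors {a, d, e}): φ is true.
  c (successors {d}): φ is true.
  d (successors {b, c, e}): φ is true.
  e (successors {a, b, d}): φ is true.
For instance, at c:
  At c: [][]s & s is false, so ~([][]s & s) is true.
    At c: [][]s is false, s is false, so [][]s & s is false.
      At c: [][]s requires []s at every successor {d}.
        []s fails at d, so [][]s is false at c.
Satisfying worlds: {a, b, c, d, e}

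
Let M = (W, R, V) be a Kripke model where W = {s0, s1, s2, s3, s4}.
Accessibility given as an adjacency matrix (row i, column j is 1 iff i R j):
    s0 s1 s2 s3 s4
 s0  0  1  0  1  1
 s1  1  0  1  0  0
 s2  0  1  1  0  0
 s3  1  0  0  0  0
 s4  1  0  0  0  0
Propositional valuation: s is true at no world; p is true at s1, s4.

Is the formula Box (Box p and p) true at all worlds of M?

Recall that Box ψ holds at a world iff ψ holds at every accessible world, and Dia ψ holds iff ψ holds at some accessible world.
Let φ = Box (Box p and p). Evaluate φ at each world:
  s0 (successors {s1, s3, s4}): φ is false.
  s1 (successors {s0, s2}): φ is false.
  s2 (successors {s1, s2}): φ is false.
  s3 (successors {s0}): φ is false.
  s4 (successors {s0}): φ is false.
Detail at s0 (counterexample):
  At s0: Box (Box p and p) requires Box p and p at every successor {s1, s3, s4}.
    Box p and p fails at s1, so Box (Box p and p) is false at s0.
      At s1: Box p is false, p is true, so Box p and p is false.

No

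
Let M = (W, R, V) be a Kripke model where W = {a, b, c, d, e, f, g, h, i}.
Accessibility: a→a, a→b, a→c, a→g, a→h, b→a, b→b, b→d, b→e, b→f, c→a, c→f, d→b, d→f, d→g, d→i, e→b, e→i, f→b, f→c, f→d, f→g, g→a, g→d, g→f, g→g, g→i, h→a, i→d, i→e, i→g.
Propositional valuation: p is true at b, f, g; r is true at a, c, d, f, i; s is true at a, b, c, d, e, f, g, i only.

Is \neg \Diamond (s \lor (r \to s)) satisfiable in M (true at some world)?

No

Let φ = \neg \Diamond (s \lor (r \to s)). Evaluate φ at each world:
  a (successors {a, b, c, g, h}): φ is false.
  b (successors {a, b, d, e, f}): φ is false.
  c (successors {a, f}): φ is false.
  d (successors {b, f, g, i}): φ is false.
  e (successors {b, i}): φ is false.
  f (successors {b, c, d, g}): φ is false.
  g (successors {a, d, f, g, i}): φ is false.
  h (successors {a}): φ is false.
  i (successors {d, e, g}): φ is false.
For instance, at c:
  At c: \Diamond (s \lor (r \to s)) is true, so \neg \Diamond (s \lor (r \to s)) is false.
    At c: \Diamond (s \lor (r \to s)) requires s \lor (r \to s) at some successor in {a, f}.
      s \lor (r \to s) holds at a, so \Diamond (s \lor (r \to s)) is true at c.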